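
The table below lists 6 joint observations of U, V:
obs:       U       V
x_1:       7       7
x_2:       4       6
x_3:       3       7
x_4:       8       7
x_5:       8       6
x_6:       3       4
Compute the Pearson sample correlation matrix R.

Step 1 — column means:
  mean(U) = (7 + 4 + 3 + 8 + 8 + 3) / 6 = 33/6 = 5.5
  mean(V) = (7 + 6 + 7 + 7 + 6 + 4) / 6 = 37/6 = 6.1667

Step 2 — sample variances and covariances s[i,j] = (1/(n-1)) · Σ_k (x_{k,i} - mean_i) · (x_{k,j} - mean_j), with n-1 = 5:
  s[U,U] = ((1.5)·(1.5) + (-1.5)·(-1.5) + (-2.5)·(-2.5) + (2.5)·(2.5) + (2.5)·(2.5) + (-2.5)·(-2.5)) / 5 = 29.5/5 = 5.9
  s[U,V] = ((1.5)·(0.8333) + (-1.5)·(-0.1667) + (-2.5)·(0.8333) + (2.5)·(0.8333) + (2.5)·(-0.1667) + (-2.5)·(-2.1667)) / 5 = 6.5/5 = 1.3
  s[V,V] = ((0.8333)·(0.8333) + (-0.1667)·(-0.1667) + (0.8333)·(0.8333) + (0.8333)·(0.8333) + (-0.1667)·(-0.1667) + (-2.1667)·(-2.1667)) / 5 = 6.8333/5 = 1.3667
  Sample standard deviations s_i = √(s[i,i]):
  s(U) = √(5.9) = 2.429
  s(V) = √(1.3667) = 1.169

Step 3 — r_{ij} = s_{ij} / (s_i · s_j):
  r[U,U] = 1 (diagonal).
  r[U,V] = 1.3 / (2.429 · 1.169) = 1.3 / 2.8396 = 0.4578
  r[V,V] = 1 (diagonal).

R is symmetric with unit diagonal. Assembling:

R = [[1, 0.4578],
 [0.4578, 1]]


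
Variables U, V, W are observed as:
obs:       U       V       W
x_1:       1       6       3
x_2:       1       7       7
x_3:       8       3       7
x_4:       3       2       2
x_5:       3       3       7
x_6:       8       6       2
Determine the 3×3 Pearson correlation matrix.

Step 1 — column means:
  mean(U) = (1 + 1 + 8 + 3 + 3 + 8) / 6 = 24/6 = 4
  mean(V) = (6 + 7 + 3 + 2 + 3 + 6) / 6 = 27/6 = 4.5
  mean(W) = (3 + 7 + 7 + 2 + 7 + 2) / 6 = 28/6 = 4.6667

Step 2 — sample variances and covariances s[i,j] = (1/(n-1)) · Σ_k (x_{k,i} - mean_i) · (x_{k,j} - mean_j), with n-1 = 5:
  s[U,U] = ((-3)·(-3) + (-3)·(-3) + (4)·(4) + (-1)·(-1) + (-1)·(-1) + (4)·(4)) / 5 = 52/5 = 10.4
  s[U,V] = ((-3)·(1.5) + (-3)·(2.5) + (4)·(-1.5) + (-1)·(-2.5) + (-1)·(-1.5) + (4)·(1.5)) / 5 = -8/5 = -1.6
  s[U,W] = ((-3)·(-1.6667) + (-3)·(2.3333) + (4)·(2.3333) + (-1)·(-2.6667) + (-1)·(2.3333) + (4)·(-2.6667)) / 5 = -3/5 = -0.6
  s[V,V] = ((1.5)·(1.5) + (2.5)·(2.5) + (-1.5)·(-1.5) + (-2.5)·(-2.5) + (-1.5)·(-1.5) + (1.5)·(1.5)) / 5 = 21.5/5 = 4.3
  s[V,W] = ((1.5)·(-1.6667) + (2.5)·(2.3333) + (-1.5)·(2.3333) + (-2.5)·(-2.6667) + (-1.5)·(2.3333) + (1.5)·(-2.6667)) / 5 = -1/5 = -0.2
  s[W,W] = ((-1.6667)·(-1.6667) + (2.3333)·(2.3333) + (2.3333)·(2.3333) + (-2.6667)·(-2.6667) + (2.3333)·(2.3333) + (-2.6667)·(-2.6667)) / 5 = 33.3333/5 = 6.6667
  Sample standard deviations s_i = √(s[i,i]):
  s(U) = √(10.4) = 3.2249
  s(V) = √(4.3) = 2.0736
  s(W) = √(6.6667) = 2.582

Step 3 — r_{ij} = s_{ij} / (s_i · s_j):
  r[U,U] = 1 (diagonal).
  r[U,V] = -1.6 / (3.2249 · 2.0736) = -1.6 / 6.6873 = -0.2393
  r[U,W] = -0.6 / (3.2249 · 2.582) = -0.6 / 8.3267 = -0.0721
  r[V,V] = 1 (diagonal).
  r[V,W] = -0.2 / (2.0736 · 2.582) = -0.2 / 5.3541 = -0.0374
  r[W,W] = 1 (diagonal).

R is symmetric with unit diagonal. Assembling:

R = [[1, -0.2393, -0.0721],
 [-0.2393, 1, -0.0374],
 [-0.0721, -0.0374, 1]]


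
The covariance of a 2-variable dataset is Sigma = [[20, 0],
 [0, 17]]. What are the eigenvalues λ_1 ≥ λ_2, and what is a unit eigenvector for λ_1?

Step 1 — characteristic polynomial of 2×2 Sigma:
  det(Sigma - λI) = λ² - trace · λ + det = 0.
  trace = 20 + 17 = 37, det = 20·17 - (0)² = 340.
Step 2 — discriminant:
  Δ = trace² - 4·det = 1369 - 1360 = 9.
Step 3 — eigenvalues:
  λ = (trace ± √Δ)/2 = (37 ± 3)/2,
  λ_1 = 20,  λ_2 = 17.

Step 4 — unit eigenvector for λ_1: Sigma is diagonal, so its eigenvectors are the coordinate axes. λ_1 = 20 is the diagonal entry on the first coordinate axis, hence
  v_1 = (1, 0) (||v_1|| = 1).

λ_1 = 20,  λ_2 = 17;  v_1 ≈ (1, 0)


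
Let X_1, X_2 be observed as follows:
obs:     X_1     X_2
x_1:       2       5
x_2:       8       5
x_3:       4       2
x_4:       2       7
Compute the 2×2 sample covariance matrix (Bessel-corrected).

Step 1 — column means:
  mean(X_1) = (2 + 8 + 4 + 2) / 4 = 16/4 = 4
  mean(X_2) = (5 + 5 + 2 + 7) / 4 = 19/4 = 4.75

Step 2 — sample covariance S[i,j] = (1/(n-1)) · Σ_k (x_{k,i} - mean_i) · (x_{k,j} - mean_j), with n-1 = 3.
  S[X_1,X_1] = ((-2)·(-2) + (4)·(4) + (0)·(0) + (-2)·(-2)) / 3 = 24/3 = 8
  S[X_1,X_2] = ((-2)·(0.25) + (4)·(0.25) + (0)·(-2.75) + (-2)·(2.25)) / 3 = -4/3 = -1.3333
  S[X_2,X_2] = ((0.25)·(0.25) + (0.25)·(0.25) + (-2.75)·(-2.75) + (2.25)·(2.25)) / 3 = 12.75/3 = 4.25

S is symmetric (S[j,i] = S[i,j]). Assembling:

S = [[8, -1.3333],
 [-1.3333, 4.25]]


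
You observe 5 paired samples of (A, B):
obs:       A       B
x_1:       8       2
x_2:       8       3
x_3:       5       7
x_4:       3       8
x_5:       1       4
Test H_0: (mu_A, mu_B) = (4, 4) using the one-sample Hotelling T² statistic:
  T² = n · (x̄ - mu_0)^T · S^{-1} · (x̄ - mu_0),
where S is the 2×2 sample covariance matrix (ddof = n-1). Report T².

Step 1 — sample mean vector:
  mean(A) = (8 + 8 + 5 + 3 + 1) / 5 = 25/5 = 5
  mean(B) = (2 + 3 + 7 + 8 + 4) / 5 = 24/5 = 4.8
  x̄ = (5, 4.8),  deviation x̄ - mu_0 = (5, 4.8) - (4, 4) = (1, 0.8).

Step 2 — sample covariance matrix, S[i,j] = (1/(n-1)) · Σ_k (x_{k,i} - mean_i) · (x_{k,j} - mean_j), divisor n-1 = 4:
  S[A,A] = ((3)·(3) + (3)·(3) + (0)·(0) + (-2)·(-2) + (-4)·(-4)) / 4 = 38/4 = 9.5
  S[A,B] = ((3)·(-2.8) + (3)·(-1.8) + (0)·(2.2) + (-2)·(3.2) + (-4)·(-0.8)) / 4 = -17/4 = -4.25
  S[B,B] = ((-2.8)·(-2.8) + (-1.8)·(-1.8) + (2.2)·(2.2) + (3.2)·(3.2) + (-0.8)·(-0.8)) / 4 = 26.8/4 = 6.7
  S = [[9.5, -4.25],
 [-4.25, 6.7]].

Step 3 — invert S. det(S) = 9.5·6.7 - (-4.25)² = 45.5875.
  S^{-1} = (1/det) · [[d, -b], [-b, a]] = [[0.147, 0.0932],
 [0.0932, 0.2084]].

Step 4 — quadratic form (x̄ - mu_0)^T · S^{-1} · (x̄ - mu_0):
  S^{-1} · (x̄ - mu_0) = (0.2216, 0.2599),
  (x̄ - mu_0)^T · [...] = (1)·(0.2216) + (0.8)·(0.2599) = 0.4295.

Step 5 — scale by n: T² = 5 · 0.4295 = 2.1475.

T² ≈ 2.1475


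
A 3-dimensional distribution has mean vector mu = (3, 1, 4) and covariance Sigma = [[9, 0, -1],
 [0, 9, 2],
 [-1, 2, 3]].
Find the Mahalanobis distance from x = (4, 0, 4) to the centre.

Step 1 — centre the observation: (x - mu) = (1, -1, 0).

Step 2 — invert Sigma (cofactor / det for 3×3, or solve directly):
  Sigma^{-1} = [[0.1162, -0.0101, 0.0455],
 [-0.0101, 0.1313, -0.0909],
 [0.0455, -0.0909, 0.4091]].

Step 3 — form the quadratic (x - mu)^T · Sigma^{-1} · (x - mu):
  Sigma^{-1} · (x - mu) = (0.1263, -0.1414, 0.1364).
  (x - mu)^T · [Sigma^{-1} · (x - mu)] = (1)·(0.1263) + (-1)·(-0.1414) + (0)·(0.1364) = 0.2677.

Step 4 — take square root: d = √(0.2677) ≈ 0.5174.

d(x, mu) = √(0.2677) ≈ 0.5174


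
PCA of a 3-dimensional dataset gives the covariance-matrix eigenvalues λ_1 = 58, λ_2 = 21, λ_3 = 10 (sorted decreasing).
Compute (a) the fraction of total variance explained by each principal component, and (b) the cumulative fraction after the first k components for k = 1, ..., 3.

Step 1 — total variance = trace(Sigma) = Σ λ_i = 58 + 21 + 10 = 89.

Step 2 — fraction explained by component i = λ_i / Σ λ:
  PC1: 58/89 = 0.6517
  PC2: 21/89 = 0.236
  PC3: 10/89 = 0.1124

Step 3 — cumulative fraction after k components = (λ_1 + ... + λ_k) / Σ λ:
  k = 1: 58/89 = 0.6517
  k = 2: (58 + 21)/89 = 79/89 = 0.8876
  k = 3: (58 + 21 + 10)/89 = 89/89 = 1

Summary (fraction, with percent):

explained: PC1 0.6517 (65.17%), PC2 0.236 (23.6%), PC3 0.1124 (11.24%);  cumulative: 0.6517, 0.8876, 1


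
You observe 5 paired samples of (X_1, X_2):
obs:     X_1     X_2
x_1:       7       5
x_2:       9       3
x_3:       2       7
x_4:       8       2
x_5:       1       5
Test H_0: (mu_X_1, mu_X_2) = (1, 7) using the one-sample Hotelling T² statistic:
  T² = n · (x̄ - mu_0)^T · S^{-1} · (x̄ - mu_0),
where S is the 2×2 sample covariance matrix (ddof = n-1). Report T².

Step 1 — sample mean vector:
  mean(X_1) = (7 + 9 + 2 + 8 + 1) / 5 = 27/5 = 5.4
  mean(X_2) = (5 + 3 + 7 + 2 + 5) / 5 = 22/5 = 4.4
  x̄ = (5.4, 4.4),  deviation x̄ - mu_0 = (5.4, 4.4) - (1, 7) = (4.4, -2.6).

Step 2 — sample covariance matrix, S[i,j] = (1/(n-1)) · Σ_k (x_{k,i} - mean_i) · (x_{k,j} - mean_j), divisor n-1 = 4:
  S[X_1,X_1] = ((1.6)·(1.6) + (3.6)·(3.6) + (-3.4)·(-3.4) + (2.6)·(2.6) + (-4.4)·(-4.4)) / 4 = 53.2/4 = 13.3
  S[X_1,X_2] = ((1.6)·(0.6) + (3.6)·(-1.4) + (-3.4)·(2.6) + (2.6)·(-2.4) + (-4.4)·(0.6)) / 4 = -21.8/4 = -5.45
  S[X_2,X_2] = ((0.6)·(0.6) + (-1.4)·(-1.4) + (2.6)·(2.6) + (-2.4)·(-2.4) + (0.6)·(0.6)) / 4 = 15.2/4 = 3.8
  S = [[13.3, -5.45],
 [-5.45, 3.8]].

Step 3 — invert S. det(S) = 13.3·3.8 - (-5.45)² = 20.8375.
  S^{-1} = (1/det) · [[d, -b], [-b, a]] = [[0.1824, 0.2615],
 [0.2615, 0.6383]].

Step 4 — quadratic form (x̄ - mu_0)^T · S^{-1} · (x̄ - mu_0):
  S^{-1} · (x̄ - mu_0) = (0.1224, -0.5087),
  (x̄ - mu_0)^T · [...] = (4.4)·(0.1224) + (-2.6)·(-0.5087) = 1.8611.

Step 5 — scale by n: T² = 5 · 1.8611 = 9.3053.

T² ≈ 9.3053


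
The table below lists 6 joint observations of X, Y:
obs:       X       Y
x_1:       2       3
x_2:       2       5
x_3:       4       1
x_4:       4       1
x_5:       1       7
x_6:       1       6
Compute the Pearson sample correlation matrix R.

Step 1 — column means:
  mean(X) = (2 + 2 + 4 + 4 + 1 + 1) / 6 = 14/6 = 2.3333
  mean(Y) = (3 + 5 + 1 + 1 + 7 + 6) / 6 = 23/6 = 3.8333

Step 2 — sample variances and covariances s[i,j] = (1/(n-1)) · Σ_k (x_{k,i} - mean_i) · (x_{k,j} - mean_j), with n-1 = 5:
  s[X,X] = ((-0.3333)·(-0.3333) + (-0.3333)·(-0.3333) + (1.6667)·(1.6667) + (1.6667)·(1.6667) + (-1.3333)·(-1.3333) + (-1.3333)·(-1.3333)) / 5 = 9.3333/5 = 1.8667
  s[X,Y] = ((-0.3333)·(-0.8333) + (-0.3333)·(1.1667) + (1.6667)·(-2.8333) + (1.6667)·(-2.8333) + (-1.3333)·(3.1667) + (-1.3333)·(2.1667)) / 5 = -16.6667/5 = -3.3333
  s[Y,Y] = ((-0.8333)·(-0.8333) + (1.1667)·(1.1667) + (-2.8333)·(-2.8333) + (-2.8333)·(-2.8333) + (3.1667)·(3.1667) + (2.1667)·(2.1667)) / 5 = 32.8333/5 = 6.5667
  Sample standard deviations s_i = √(s[i,i]):
  s(X) = √(1.8667) = 1.3663
  s(Y) = √(6.5667) = 2.5626

Step 3 — r_{ij} = s_{ij} / (s_i · s_j):
  r[X,X] = 1 (diagonal).
  r[X,Y] = -3.3333 / (1.3663 · 2.5626) = -3.3333 / 3.5011 = -0.9521
  r[Y,Y] = 1 (diagonal).

R is symmetric with unit diagonal. Assembling:

R = [[1, -0.9521],
 [-0.9521, 1]]


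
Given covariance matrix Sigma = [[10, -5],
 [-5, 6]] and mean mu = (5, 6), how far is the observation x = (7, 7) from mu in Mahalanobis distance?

Step 1 — centre the observation: (x - mu) = (2, 1).

Step 2 — invert Sigma. det(Sigma) = 10·6 - (-5)² = 35.
  Sigma^{-1} = (1/det) · [[d, -b], [-b, a]] = [[0.1714, 0.1429],
 [0.1429, 0.2857]].

Step 3 — form the quadratic (x - mu)^T · Sigma^{-1} · (x - mu):
  Sigma^{-1} · (x - mu) = (0.4857, 0.5714).
  (x - mu)^T · [Sigma^{-1} · (x - mu)] = (2)·(0.4857) + (1)·(0.5714) = 1.5429.

Step 4 — take square root: d = √(1.5429) ≈ 1.2421.

d(x, mu) = √(1.5429) ≈ 1.2421


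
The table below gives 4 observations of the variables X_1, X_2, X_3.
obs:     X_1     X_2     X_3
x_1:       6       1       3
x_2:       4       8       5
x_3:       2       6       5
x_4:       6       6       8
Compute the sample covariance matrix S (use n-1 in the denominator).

Step 1 — column means:
  mean(X_1) = (6 + 4 + 2 + 6) / 4 = 18/4 = 4.5
  mean(X_2) = (1 + 8 + 6 + 6) / 4 = 21/4 = 5.25
  mean(X_3) = (3 + 5 + 5 + 8) / 4 = 21/4 = 5.25

Step 2 — sample covariance S[i,j] = (1/(n-1)) · Σ_k (x_{k,i} - mean_i) · (x_{k,j} - mean_j), with n-1 = 3.
  S[X_1,X_1] = ((1.5)·(1.5) + (-0.5)·(-0.5) + (-2.5)·(-2.5) + (1.5)·(1.5)) / 3 = 11/3 = 3.6667
  S[X_1,X_2] = ((1.5)·(-4.25) + (-0.5)·(2.75) + (-2.5)·(0.75) + (1.5)·(0.75)) / 3 = -8.5/3 = -2.8333
  S[X_1,X_3] = ((1.5)·(-2.25) + (-0.5)·(-0.25) + (-2.5)·(-0.25) + (1.5)·(2.75)) / 3 = 1.5/3 = 0.5
  S[X_2,X_2] = ((-4.25)·(-4.25) + (2.75)·(2.75) + (0.75)·(0.75) + (0.75)·(0.75)) / 3 = 26.75/3 = 8.9167
  S[X_2,X_3] = ((-4.25)·(-2.25) + (2.75)·(-0.25) + (0.75)·(-0.25) + (0.75)·(2.75)) / 3 = 10.75/3 = 3.5833
  S[X_3,X_3] = ((-2.25)·(-2.25) + (-0.25)·(-0.25) + (-0.25)·(-0.25) + (2.75)·(2.75)) / 3 = 12.75/3 = 4.25

S is symmetric (S[j,i] = S[i,j]). Assembling:

S = [[3.6667, -2.8333, 0.5],
 [-2.8333, 8.9167, 3.5833],
 [0.5, 3.5833, 4.25]]


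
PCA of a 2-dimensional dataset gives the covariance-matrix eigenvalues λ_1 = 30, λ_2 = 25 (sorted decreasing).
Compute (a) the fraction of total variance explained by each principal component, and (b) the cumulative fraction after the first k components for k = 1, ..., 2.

Step 1 — total variance = trace(Sigma) = Σ λ_i = 30 + 25 = 55.

Step 2 — fraction explained by component i = λ_i / Σ λ:
  PC1: 30/55 = 0.5455
  PC2: 25/55 = 0.4545

Step 3 — cumulative fraction after k components = (λ_1 + ... + λ_k) / Σ λ:
  k = 1: 30/55 = 0.5455
  k = 2: (30 + 25)/55 = 55/55 = 1

Summary (fraction, with percent):

explained: PC1 0.5455 (54.55%), PC2 0.4545 (45.45%);  cumulative: 0.5455, 1


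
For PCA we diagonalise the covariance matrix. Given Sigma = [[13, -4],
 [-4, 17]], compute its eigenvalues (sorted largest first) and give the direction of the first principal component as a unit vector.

Step 1 — characteristic polynomial of 2×2 Sigma:
  det(Sigma - λI) = λ² - trace · λ + det = 0.
  trace = 13 + 17 = 30, det = 13·17 - (-4)² = 205.
Step 2 — discriminant:
  Δ = trace² - 4·det = 900 - 820 = 80.
Step 3 — eigenvalues:
  λ = (trace ± √Δ)/2 = (30 ± 8.9443)/2,
  λ_1 = 19.4721,  λ_2 = 10.5279.

Step 4 — unit eigenvector for λ_1: solve (Sigma - λ_1 I)v = 0. First row:
  (13 - 19.4721)·v_x + (-4)·v_y = 0, i.e. (-6.4721)·v_x + (-4)·v_y = 0,
  so v ∝ (b, λ_1 - a) = (-4, 6.4721); multiply by -1 so the first entry is positive: u = (4, -6.4721).
  ||u|| = √((4)² + (-6.4721)²) = √(57.8885) ≈ 7.6085,
  v_1 = u/||u|| ≈ (0.5257, -0.8507) (||v_1|| = 1).

λ_1 = 19.4721,  λ_2 = 10.5279;  v_1 ≈ (0.5257, -0.8507)


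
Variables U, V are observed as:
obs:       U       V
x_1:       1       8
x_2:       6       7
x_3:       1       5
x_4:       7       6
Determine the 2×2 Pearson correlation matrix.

Step 1 — column means:
  mean(U) = (1 + 6 + 1 + 7) / 4 = 15/4 = 3.75
  mean(V) = (8 + 7 + 5 + 6) / 4 = 26/4 = 6.5

Step 2 — sample variances and covariances s[i,j] = (1/(n-1)) · Σ_k (x_{k,i} - mean_i) · (x_{k,j} - mean_j), with n-1 = 3:
  s[U,U] = ((-2.75)·(-2.75) + (2.25)·(2.25) + (-2.75)·(-2.75) + (3.25)·(3.25)) / 3 = 30.75/3 = 10.25
  s[U,V] = ((-2.75)·(1.5) + (2.25)·(0.5) + (-2.75)·(-1.5) + (3.25)·(-0.5)) / 3 = -0.5/3 = -0.1667
  s[V,V] = ((1.5)·(1.5) + (0.5)·(0.5) + (-1.5)·(-1.5) + (-0.5)·(-0.5)) / 3 = 5/3 = 1.6667
  Sample standard deviations s_i = √(s[i,i]):
  s(U) = √(10.25) = 3.2016
  s(V) = √(1.6667) = 1.291

Step 3 — r_{ij} = s_{ij} / (s_i · s_j):
  r[U,U] = 1 (diagonal).
  r[U,V] = -0.1667 / (3.2016 · 1.291) = -0.1667 / 4.1332 = -0.0403
  r[V,V] = 1 (diagonal).

R is symmetric with unit diagonal. Assembling:

R = [[1, -0.0403],
 [-0.0403, 1]]


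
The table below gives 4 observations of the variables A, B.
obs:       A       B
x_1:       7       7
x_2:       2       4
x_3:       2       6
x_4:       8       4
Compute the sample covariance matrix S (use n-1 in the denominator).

Step 1 — column means:
  mean(A) = (7 + 2 + 2 + 8) / 4 = 19/4 = 4.75
  mean(B) = (7 + 4 + 6 + 4) / 4 = 21/4 = 5.25

Step 2 — sample covariance S[i,j] = (1/(n-1)) · Σ_k (x_{k,i} - mean_i) · (x_{k,j} - mean_j), with n-1 = 3.
  S[A,A] = ((2.25)·(2.25) + (-2.75)·(-2.75) + (-2.75)·(-2.75) + (3.25)·(3.25)) / 3 = 30.75/3 = 10.25
  S[A,B] = ((2.25)·(1.75) + (-2.75)·(-1.25) + (-2.75)·(0.75) + (3.25)·(-1.25)) / 3 = 1.25/3 = 0.4167
  S[B,B] = ((1.75)·(1.75) + (-1.25)·(-1.25) + (0.75)·(0.75) + (-1.25)·(-1.25)) / 3 = 6.75/3 = 2.25

S is symmetric (S[j,i] = S[i,j]). Assembling:

S = [[10.25, 0.4167],
 [0.4167, 2.25]]


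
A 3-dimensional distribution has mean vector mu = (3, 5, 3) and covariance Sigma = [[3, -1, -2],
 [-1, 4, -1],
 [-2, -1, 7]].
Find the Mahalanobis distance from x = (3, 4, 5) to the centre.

Step 1 — centre the observation: (x - mu) = (0, -1, 2).

Step 2 — invert Sigma (cofactor / det for 3×3, or solve directly):
  Sigma^{-1} = [[0.5, 0.1667, 0.1667],
 [0.1667, 0.3148, 0.0926],
 [0.1667, 0.0926, 0.2037]].

Step 3 — form the quadratic (x - mu)^T · Sigma^{-1} · (x - mu):
  Sigma^{-1} · (x - mu) = (0.1667, -0.1296, 0.3148).
  (x - mu)^T · [Sigma^{-1} · (x - mu)] = (0)·(0.1667) + (-1)·(-0.1296) + (2)·(0.3148) = 0.7593.

Step 4 — take square root: d = √(0.7593) ≈ 0.8714.

d(x, mu) = √(0.7593) ≈ 0.8714


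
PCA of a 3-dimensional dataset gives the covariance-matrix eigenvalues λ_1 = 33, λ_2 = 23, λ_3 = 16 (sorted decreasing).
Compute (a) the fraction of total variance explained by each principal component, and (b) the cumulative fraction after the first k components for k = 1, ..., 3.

Step 1 — total variance = trace(Sigma) = Σ λ_i = 33 + 23 + 16 = 72.

Step 2 — fraction explained by component i = λ_i / Σ λ:
  PC1: 33/72 = 0.4583
  PC2: 23/72 = 0.3194
  PC3: 16/72 = 0.2222

Step 3 — cumulative fraction after k components = (λ_1 + ... + λ_k) / Σ λ:
  k = 1: 33/72 = 0.4583
  k = 2: (33 + 23)/72 = 56/72 = 0.7778
  k = 3: (33 + 23 + 16)/72 = 72/72 = 1

Summary (fraction, with percent):

explained: PC1 0.4583 (45.83%), PC2 0.3194 (31.94%), PC3 0.2222 (22.22%);  cumulative: 0.4583, 0.7778, 1


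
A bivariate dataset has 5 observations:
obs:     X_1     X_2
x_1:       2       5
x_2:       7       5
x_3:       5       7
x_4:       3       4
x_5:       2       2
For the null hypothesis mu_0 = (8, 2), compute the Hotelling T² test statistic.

Step 1 — sample mean vector:
  mean(X_1) = (2 + 7 + 5 + 3 + 2) / 5 = 19/5 = 3.8
  mean(X_2) = (5 + 5 + 7 + 4 + 2) / 5 = 23/5 = 4.6
  x̄ = (3.8, 4.6),  deviation x̄ - mu_0 = (3.8, 4.6) - (8, 2) = (-4.2, 2.6).

Step 2 — sample covariance matrix, S[i,j] = (1/(n-1)) · Σ_k (x_{k,i} - mean_i) · (x_{k,j} - mean_j), divisor n-1 = 4:
  S[X_1,X_1] = ((-1.8)·(-1.8) + (3.2)·(3.2) + (1.2)·(1.2) + (-0.8)·(-0.8) + (-1.8)·(-1.8)) / 4 = 18.8/4 = 4.7
  S[X_1,X_2] = ((-1.8)·(0.4) + (3.2)·(0.4) + (1.2)·(2.4) + (-0.8)·(-0.6) + (-1.8)·(-2.6)) / 4 = 8.6/4 = 2.15
  S[X_2,X_2] = ((0.4)·(0.4) + (0.4)·(0.4) + (2.4)·(2.4) + (-0.6)·(-0.6) + (-2.6)·(-2.6)) / 4 = 13.2/4 = 3.3
  S = [[4.7, 2.15],
 [2.15, 3.3]].

Step 3 — invert S. det(S) = 4.7·3.3 - (2.15)² = 10.8875.
  S^{-1} = (1/det) · [[d, -b], [-b, a]] = [[0.3031, -0.1975],
 [-0.1975, 0.4317]].

Step 4 — quadratic form (x̄ - mu_0)^T · S^{-1} · (x̄ - mu_0):
  S^{-1} · (x̄ - mu_0) = (-1.7865, 1.9518),
  (x̄ - mu_0)^T · [...] = (-4.2)·(-1.7865) + (2.6)·(1.9518) = 12.5777.

Step 5 — scale by n: T² = 5 · 12.5777 = 62.8886.

T² ≈ 62.8886


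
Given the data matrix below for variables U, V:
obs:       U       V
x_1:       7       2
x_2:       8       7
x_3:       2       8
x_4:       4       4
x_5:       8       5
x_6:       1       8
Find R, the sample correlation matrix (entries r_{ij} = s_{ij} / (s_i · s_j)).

Step 1 — column means:
  mean(U) = (7 + 8 + 2 + 4 + 8 + 1) / 6 = 30/6 = 5
  mean(V) = (2 + 7 + 8 + 4 + 5 + 8) / 6 = 34/6 = 5.6667

Step 2 — sample variances and covariances s[i,j] = (1/(n-1)) · Σ_k (x_{k,i} - mean_i) · (x_{k,j} - mean_j), with n-1 = 5:
  s[U,U] = ((2)·(2) + (3)·(3) + (-3)·(-3) + (-1)·(-1) + (3)·(3) + (-4)·(-4)) / 5 = 48/5 = 9.6
  s[U,V] = ((2)·(-3.6667) + (3)·(1.3333) + (-3)·(2.3333) + (-1)·(-1.6667) + (3)·(-0.6667) + (-4)·(2.3333)) / 5 = -20/5 = -4
  s[V,V] = ((-3.6667)·(-3.6667) + (1.3333)·(1.3333) + (2.3333)·(2.3333) + (-1.6667)·(-1.6667) + (-0.6667)·(-0.6667) + (2.3333)·(2.3333)) / 5 = 29.3333/5 = 5.8667
  Sample standard deviations s_i = √(s[i,i]):
  s(U) = √(9.6) = 3.0984
  s(V) = √(5.8667) = 2.4221

Step 3 — r_{ij} = s_{ij} / (s_i · s_j):
  r[U,U] = 1 (diagonal).
  r[U,V] = -4 / (3.0984 · 2.4221) = -4 / 7.5047 = -0.533
  r[V,V] = 1 (diagonal).

R is symmetric with unit diagonal. Assembling:

R = [[1, -0.533],
 [-0.533, 1]]


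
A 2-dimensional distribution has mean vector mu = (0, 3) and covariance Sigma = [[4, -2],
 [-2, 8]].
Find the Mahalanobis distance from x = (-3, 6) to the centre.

Step 1 — centre the observation: (x - mu) = (-3, 3).

Step 2 — invert Sigma. det(Sigma) = 4·8 - (-2)² = 28.
  Sigma^{-1} = (1/det) · [[d, -b], [-b, a]] = [[0.2857, 0.0714],
 [0.0714, 0.1429]].

Step 3 — form the quadratic (x - mu)^T · Sigma^{-1} · (x - mu):
  Sigma^{-1} · (x - mu) = (-0.6429, 0.2143).
  (x - mu)^T · [Sigma^{-1} · (x - mu)] = (-3)·(-0.6429) + (3)·(0.2143) = 2.5714.

Step 4 — take square root: d = √(2.5714) ≈ 1.6036.

d(x, mu) = √(2.5714) ≈ 1.6036


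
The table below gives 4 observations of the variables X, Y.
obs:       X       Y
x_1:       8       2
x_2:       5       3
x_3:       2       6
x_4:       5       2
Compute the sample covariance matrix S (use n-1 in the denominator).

Step 1 — column means:
  mean(X) = (8 + 5 + 2 + 5) / 4 = 20/4 = 5
  mean(Y) = (2 + 3 + 6 + 2) / 4 = 13/4 = 3.25

Step 2 — sample covariance S[i,j] = (1/(n-1)) · Σ_k (x_{k,i} - mean_i) · (x_{k,j} - mean_j), with n-1 = 3.
  S[X,X] = ((3)·(3) + (0)·(0) + (-3)·(-3) + (0)·(0)) / 3 = 18/3 = 6
  S[X,Y] = ((3)·(-1.25) + (0)·(-0.25) + (-3)·(2.75) + (0)·(-1.25)) / 3 = -12/3 = -4
  S[Y,Y] = ((-1.25)·(-1.25) + (-0.25)·(-0.25) + (2.75)·(2.75) + (-1.25)·(-1.25)) / 3 = 10.75/3 = 3.5833

S is symmetric (S[j,i] = S[i,j]). Assembling:

S = [[6, -4],
 [-4, 3.5833]]


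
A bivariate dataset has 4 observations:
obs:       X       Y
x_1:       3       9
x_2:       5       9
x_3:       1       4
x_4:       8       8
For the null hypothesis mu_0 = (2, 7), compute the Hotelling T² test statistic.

Step 1 — sample mean vector:
  mean(X) = (3 + 5 + 1 + 8) / 4 = 17/4 = 4.25
  mean(Y) = (9 + 9 + 4 + 8) / 4 = 30/4 = 7.5
  x̄ = (4.25, 7.5),  deviation x̄ - mu_0 = (4.25, 7.5) - (2, 7) = (2.25, 0.5).

Step 2 — sample covariance matrix, S[i,j] = (1/(n-1)) · Σ_k (x_{k,i} - mean_i) · (x_{k,j} - mean_j), divisor n-1 = 3:
  S[X,X] = ((-1.25)·(-1.25) + (0.75)·(0.75) + (-3.25)·(-3.25) + (3.75)·(3.75)) / 3 = 26.75/3 = 8.9167
  S[X,Y] = ((-1.25)·(1.5) + (0.75)·(1.5) + (-3.25)·(-3.5) + (3.75)·(0.5)) / 3 = 12.5/3 = 4.1667
  S[Y,Y] = ((1.5)·(1.5) + (1.5)·(1.5) + (-3.5)·(-3.5) + (0.5)·(0.5)) / 3 = 17/3 = 5.6667
  S = [[8.9167, 4.1667],
 [4.1667, 5.6667]].

Step 3 — invert S. det(S) = 8.9167·5.6667 - (4.1667)² = 33.1667.
  S^{-1} = (1/det) · [[d, -b], [-b, a]] = [[0.1709, -0.1256],
 [-0.1256, 0.2688]].

Step 4 — quadratic form (x̄ - mu_0)^T · S^{-1} · (x̄ - mu_0):
  S^{-1} · (x̄ - mu_0) = (0.3216, -0.1482),
  (x̄ - mu_0)^T · [...] = (2.25)·(0.3216) + (0.5)·(-0.1482) = 0.6495.

Step 5 — scale by n: T² = 4 · 0.6495 = 2.598.

T² ≈ 2.598


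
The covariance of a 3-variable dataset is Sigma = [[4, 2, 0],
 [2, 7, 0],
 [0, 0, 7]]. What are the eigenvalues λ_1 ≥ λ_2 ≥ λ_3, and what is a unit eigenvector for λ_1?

Step 1 — characteristic polynomial p(λ) = det(λI - Sigma) = λ³ - tr·λ² + c_1·λ - det, where tr = trace, c_1 = sum of the principal 2×2 minors, det = det(Sigma):
  tr = 4 + 7 + 7 = 18,
  c_1 = (4·7 - (2)²) + (4·7 - (0)²) + (7·7 - (0)²) = 24 + 28 + 49 = 101,
  det = 4·(7·7 - (0)²) - (2)·((2)·7 - (0)·(0)) + (0)·((2)·(0) - 7·(0)) = 4·(49) - (2)·(14) + (0)·(0) = 168.
  So p(λ) = λ³ - 18λ² + 101λ - 168.
Step 2 — look for an integer root (rational root theorem: any rational root is an integer divisor of 168). Testing λ = 3:
  p(3) = 27 - 162 + 303 - 168 = 0  ✓
  Dividing out (λ - 3): p(λ) = (λ - 3)(λ² - 15λ + 56).
Step 3 — remaining eigenvalues from the quadratic λ² - 15λ + 56 = 0:
  Δ = 15² - 4·56 = 225 - 224 = 1,  λ = (15 ± √1)/2 = (15 ± 1)/2 = 8 or 7.
  Sorted: λ_1 = 8,  λ_2 = 7,  λ_3 = 3  (check: sum = 18 = tr ✓).

Step 4 — unit eigenvector for λ_1 = 8: v spans the null space of (Sigma - λ_1 I), whose rows are
  r_1 = (-4, 2, 0),  r_2 = (2, -1, 0),  r_3 = (0, 0, -1).
  v is orthogonal to every row, so take v ∝ r_1 × r_3 = ((2)·(-1) - (0)·(0), (0)·(0) - (-4)·(-1), (-4)·(0) - (2)·(0)) = (-2, -4, 0).
  Rescale (divide by 2; multiply by -1 so the first nonzero entry is positive): u = (1, 2, 0).
  ||u|| = √((1)² + (2)² + (0)²) = √(5) ≈ 2.2361,  v_1 = u/||u|| ≈ (0.4472, 0.8944, 0) (||v_1|| = 1).

λ_1 = 8,  λ_2 = 7,  λ_3 = 3;  v_1 ≈ (0.4472, 0.8944, 0)


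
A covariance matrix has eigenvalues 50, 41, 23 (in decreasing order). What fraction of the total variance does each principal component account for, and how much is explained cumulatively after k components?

Step 1 — total variance = trace(Sigma) = Σ λ_i = 50 + 41 + 23 = 114.

Step 2 — fraction explained by component i = λ_i / Σ λ:
  PC1: 50/114 = 0.4386
  PC2: 41/114 = 0.3596
  PC3: 23/114 = 0.2018

Step 3 — cumulative fraction after k components = (λ_1 + ... + λ_k) / Σ λ:
  k = 1: 50/114 = 0.4386
  k = 2: (50 + 41)/114 = 91/114 = 0.7982
  k = 3: (50 + 41 + 23)/114 = 114/114 = 1

Summary (fraction, with percent):

explained: PC1 0.4386 (43.86%), PC2 0.3596 (35.96%), PC3 0.2018 (20.18%);  cumulative: 0.4386, 0.7982, 1


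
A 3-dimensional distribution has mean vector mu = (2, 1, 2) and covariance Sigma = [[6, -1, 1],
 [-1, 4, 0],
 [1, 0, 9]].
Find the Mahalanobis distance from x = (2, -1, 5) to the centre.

Step 1 — centre the observation: (x - mu) = (0, -2, 3).

Step 2 — invert Sigma (cofactor / det for 3×3, or solve directly):
  Sigma^{-1} = [[0.1773, 0.0443, -0.0197],
 [0.0443, 0.2611, -0.0049],
 [-0.0197, -0.0049, 0.1133]].

Step 3 — form the quadratic (x - mu)^T · Sigma^{-1} · (x - mu):
  Sigma^{-1} · (x - mu) = (-0.1478, -0.5369, 0.3498).
  (x - mu)^T · [Sigma^{-1} · (x - mu)] = (0)·(-0.1478) + (-2)·(-0.5369) + (3)·(0.3498) = 2.1232.

Step 4 — take square root: d = √(2.1232) ≈ 1.4571.

d(x, mu) = √(2.1232) ≈ 1.4571


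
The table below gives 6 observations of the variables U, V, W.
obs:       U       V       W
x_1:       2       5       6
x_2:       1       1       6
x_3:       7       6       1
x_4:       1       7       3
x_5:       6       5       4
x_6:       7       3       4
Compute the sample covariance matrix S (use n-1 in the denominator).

Step 1 — column means:
  mean(U) = (2 + 1 + 7 + 1 + 6 + 7) / 6 = 24/6 = 4
  mean(V) = (5 + 1 + 6 + 7 + 5 + 3) / 6 = 27/6 = 4.5
  mean(W) = (6 + 6 + 1 + 3 + 4 + 4) / 6 = 24/6 = 4

Step 2 — sample covariance S[i,j] = (1/(n-1)) · Σ_k (x_{k,i} - mean_i) · (x_{k,j} - mean_j), with n-1 = 5.
  S[U,U] = ((-2)·(-2) + (-3)·(-3) + (3)·(3) + (-3)·(-3) + (2)·(2) + (3)·(3)) / 5 = 44/5 = 8.8
  S[U,V] = ((-2)·(0.5) + (-3)·(-3.5) + (3)·(1.5) + (-3)·(2.5) + (2)·(0.5) + (3)·(-1.5)) / 5 = 3/5 = 0.6
  S[U,W] = ((-2)·(2) + (-3)·(2) + (3)·(-3) + (-3)·(-1) + (2)·(0) + (3)·(0)) / 5 = -16/5 = -3.2
  S[V,V] = ((0.5)·(0.5) + (-3.5)·(-3.5) + (1.5)·(1.5) + (2.5)·(2.5) + (0.5)·(0.5) + (-1.5)·(-1.5)) / 5 = 23.5/5 = 4.7
  S[V,W] = ((0.5)·(2) + (-3.5)·(2) + (1.5)·(-3) + (2.5)·(-1) + (0.5)·(0) + (-1.5)·(0)) / 5 = -13/5 = -2.6
  S[W,W] = ((2)·(2) + (2)·(2) + (-3)·(-3) + (-1)·(-1) + (0)·(0) + (0)·(0)) / 5 = 18/5 = 3.6

S is symmetric (S[j,i] = S[i,j]). Assembling:

S = [[8.8, 0.6, -3.2],
 [0.6, 4.7, -2.6],
 [-3.2, -2.6, 3.6]]


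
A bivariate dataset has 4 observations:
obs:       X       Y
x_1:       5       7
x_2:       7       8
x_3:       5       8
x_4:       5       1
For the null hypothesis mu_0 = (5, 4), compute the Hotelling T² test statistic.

Step 1 — sample mean vector:
  mean(X) = (5 + 7 + 5 + 5) / 4 = 22/4 = 5.5
  mean(Y) = (7 + 8 + 8 + 1) / 4 = 24/4 = 6
  x̄ = (5.5, 6),  deviation x̄ - mu_0 = (5.5, 6) - (5, 4) = (0.5, 2).

Step 2 — sample covariance matrix, S[i,j] = (1/(n-1)) · Σ_k (x_{k,i} - mean_i) · (x_{k,j} - mean_j), divisor n-1 = 3:
  S[X,X] = ((-0.5)·(-0.5) + (1.5)·(1.5) + (-0.5)·(-0.5) + (-0.5)·(-0.5)) / 3 = 3/3 = 1
  S[X,Y] = ((-0.5)·(1) + (1.5)·(2) + (-0.5)·(2) + (-0.5)·(-5)) / 3 = 4/3 = 1.3333
  S[Y,Y] = ((1)·(1) + (2)·(2) + (2)·(2) + (-5)·(-5)) / 3 = 34/3 = 11.3333
  S = [[1, 1.3333],
 [1.3333, 11.3333]].

Step 3 — invert S. det(S) = 1·11.3333 - (1.3333)² = 9.5556.
  S^{-1} = (1/det) · [[d, -b], [-b, a]] = [[1.186, -0.1395],
 [-0.1395, 0.1047]].

Step 4 — quadratic form (x̄ - mu_0)^T · S^{-1} · (x̄ - mu_0):
  S^{-1} · (x̄ - mu_0) = (0.314, 0.1395),
  (x̄ - mu_0)^T · [...] = (0.5)·(0.314) + (2)·(0.1395) = 0.436.

Step 5 — scale by n: T² = 4 · 0.436 = 1.7442.

T² ≈ 1.7442


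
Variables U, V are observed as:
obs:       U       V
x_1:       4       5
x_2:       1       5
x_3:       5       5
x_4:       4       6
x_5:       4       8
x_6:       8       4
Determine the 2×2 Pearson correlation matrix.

Step 1 — column means:
  mean(U) = (4 + 1 + 5 + 4 + 4 + 8) / 6 = 26/6 = 4.3333
  mean(V) = (5 + 5 + 5 + 6 + 8 + 4) / 6 = 33/6 = 5.5

Step 2 — sample variances and covariances s[i,j] = (1/(n-1)) · Σ_k (x_{k,i} - mean_i) · (x_{k,j} - mean_j), with n-1 = 5:
  s[U,U] = ((-0.3333)·(-0.3333) + (-3.3333)·(-3.3333) + (0.6667)·(0.6667) + (-0.3333)·(-0.3333) + (-0.3333)·(-0.3333) + (3.6667)·(3.6667)) / 5 = 25.3333/5 = 5.0667
  s[U,V] = ((-0.3333)·(-0.5) + (-3.3333)·(-0.5) + (0.6667)·(-0.5) + (-0.3333)·(0.5) + (-0.3333)·(2.5) + (3.6667)·(-1.5)) / 5 = -5/5 = -1
  s[V,V] = ((-0.5)·(-0.5) + (-0.5)·(-0.5) + (-0.5)·(-0.5) + (0.5)·(0.5) + (2.5)·(2.5) + (-1.5)·(-1.5)) / 5 = 9.5/5 = 1.9
  Sample standard deviations s_i = √(s[i,i]):
  s(U) = √(5.0667) = 2.2509
  s(V) = √(1.9) = 1.3784

Step 3 — r_{ij} = s_{ij} / (s_i · s_j):
  r[U,U] = 1 (diagonal).
  r[U,V] = -1 / (2.2509 · 1.3784) = -1 / 3.1027 = -0.3223
  r[V,V] = 1 (diagonal).

R is symmetric with unit diagonal. Assembling:

R = [[1, -0.3223],
 [-0.3223, 1]]


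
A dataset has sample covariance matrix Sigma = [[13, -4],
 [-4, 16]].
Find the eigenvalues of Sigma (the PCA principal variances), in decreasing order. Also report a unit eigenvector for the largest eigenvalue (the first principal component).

Step 1 — characteristic polynomial of 2×2 Sigma:
  det(Sigma - λI) = λ² - trace · λ + det = 0.
  trace = 13 + 16 = 29, det = 13·16 - (-4)² = 192.
Step 2 — discriminant:
  Δ = trace² - 4·det = 841 - 768 = 73.
Step 3 — eigenvalues:
  λ = (trace ± √Δ)/2 = (29 ± 8.544)/2,
  λ_1 = 18.772,  λ_2 = 10.228.

Step 4 — unit eigenvector for λ_1: solve (Sigma - λ_1 I)v = 0. First row:
  (13 - 18.772)·v_x + (-4)·v_y = 0, i.e. (-5.772)·v_x + (-4)·v_y = 0,
  so v ∝ (b, λ_1 - a) = (-4, 5.772); multiply by -1 so the first entry is positive: u = (4, -5.772).
  ||u|| = √((4)² + (-5.772)²) = √(49.316) ≈ 7.0225,
  v_1 = u/||u|| ≈ (0.5696, -0.8219) (||v_1|| = 1).

λ_1 = 18.772,  λ_2 = 10.228;  v_1 ≈ (0.5696, -0.8219)


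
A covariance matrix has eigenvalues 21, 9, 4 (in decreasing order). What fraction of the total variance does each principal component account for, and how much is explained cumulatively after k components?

Step 1 — total variance = trace(Sigma) = Σ λ_i = 21 + 9 + 4 = 34.

Step 2 — fraction explained by component i = λ_i / Σ λ:
  PC1: 21/34 = 0.6176
  PC2: 9/34 = 0.2647
  PC3: 4/34 = 0.1176

Step 3 — cumulative fraction after k components = (λ_1 + ... + λ_k) / Σ λ:
  k = 1: 21/34 = 0.6176
  k = 2: (21 + 9)/34 = 30/34 = 0.8824
  k = 3: (21 + 9 + 4)/34 = 34/34 = 1

Summary (fraction, with percent):

explained: PC1 0.6176 (61.76%), PC2 0.2647 (26.47%), PC3 0.1176 (11.76%);  cumulative: 0.6176, 0.8824, 1


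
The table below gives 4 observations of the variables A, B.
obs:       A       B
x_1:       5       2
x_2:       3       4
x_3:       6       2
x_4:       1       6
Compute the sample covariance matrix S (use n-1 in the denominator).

Step 1 — column means:
  mean(A) = (5 + 3 + 6 + 1) / 4 = 15/4 = 3.75
  mean(B) = (2 + 4 + 2 + 6) / 4 = 14/4 = 3.5

Step 2 — sample covariance S[i,j] = (1/(n-1)) · Σ_k (x_{k,i} - mean_i) · (x_{k,j} - mean_j), with n-1 = 3.
  S[A,A] = ((1.25)·(1.25) + (-0.75)·(-0.75) + (2.25)·(2.25) + (-2.75)·(-2.75)) / 3 = 14.75/3 = 4.9167
  S[A,B] = ((1.25)·(-1.5) + (-0.75)·(0.5) + (2.25)·(-1.5) + (-2.75)·(2.5)) / 3 = -12.5/3 = -4.1667
  S[B,B] = ((-1.5)·(-1.5) + (0.5)·(0.5) + (-1.5)·(-1.5) + (2.5)·(2.5)) / 3 = 11/3 = 3.6667

S is symmetric (S[j,i] = S[i,j]). Assembling:

S = [[4.9167, -4.1667],
 [-4.1667, 3.6667]]


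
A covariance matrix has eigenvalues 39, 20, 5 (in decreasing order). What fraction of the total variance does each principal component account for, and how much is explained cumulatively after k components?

Step 1 — total variance = trace(Sigma) = Σ λ_i = 39 + 20 + 5 = 64.

Step 2 — fraction explained by component i = λ_i / Σ λ:
  PC1: 39/64 = 0.6094
  PC2: 20/64 = 0.3125
  PC3: 5/64 = 0.0781

Step 3 — cumulative fraction after k components = (λ_1 + ... + λ_k) / Σ λ:
  k = 1: 39/64 = 0.6094
  k = 2: (39 + 20)/64 = 59/64 = 0.9219
  k = 3: (39 + 20 + 5)/64 = 64/64 = 1

Summary (fraction, with percent):

explained: PC1 0.6094 (60.94%), PC2 0.3125 (31.25%), PC3 0.0781 (7.81%);  cumulative: 0.6094, 0.9219, 1


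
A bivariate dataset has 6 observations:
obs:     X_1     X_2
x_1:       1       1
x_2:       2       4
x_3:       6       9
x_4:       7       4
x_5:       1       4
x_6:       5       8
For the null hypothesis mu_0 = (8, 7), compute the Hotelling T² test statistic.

Step 1 — sample mean vector:
  mean(X_1) = (1 + 2 + 6 + 7 + 1 + 5) / 6 = 22/6 = 3.6667
  mean(X_2) = (1 + 4 + 9 + 4 + 4 + 8) / 6 = 30/6 = 5
  x̄ = (3.6667, 5),  deviation x̄ - mu_0 = (3.6667, 5) - (8, 7) = (-4.3333, -2).

Step 2 — sample covariance matrix, S[i,j] = (1/(n-1)) · Σ_k (x_{k,i} - mean_i) · (x_{k,j} - mean_j), divisor n-1 = 5:
  S[X_1,X_1] = ((-2.6667)·(-2.6667) + (-1.6667)·(-1.6667) + (2.3333)·(2.3333) + (3.3333)·(3.3333) + (-2.6667)·(-2.6667) + (1.3333)·(1.3333)) / 5 = 35.3333/5 = 7.0667
  S[X_1,X_2] = ((-2.6667)·(-4) + (-1.6667)·(-1) + (2.3333)·(4) + (3.3333)·(-1) + (-2.6667)·(-1) + (1.3333)·(3)) / 5 = 25/5 = 5
  S[X_2,X_2] = ((-4)·(-4) + (-1)·(-1) + (4)·(4) + (-1)·(-1) + (-1)·(-1) + (3)·(3)) / 5 = 44/5 = 8.8
  S = [[7.0667, 5],
 [5, 8.8]].

Step 3 — invert S. det(S) = 7.0667·8.8 - (5)² = 37.1867.
  S^{-1} = (1/det) · [[d, -b], [-b, a]] = [[0.2366, -0.1345],
 [-0.1345, 0.19]].

Step 4 — quadratic form (x̄ - mu_0)^T · S^{-1} · (x̄ - mu_0):
  S^{-1} · (x̄ - mu_0) = (-0.7565, 0.2026),
  (x̄ - mu_0)^T · [...] = (-4.3333)·(-0.7565) + (-2)·(0.2026) = 2.8732.

Step 5 — scale by n: T² = 6 · 2.8732 = 17.2392.

T² ≈ 17.2392


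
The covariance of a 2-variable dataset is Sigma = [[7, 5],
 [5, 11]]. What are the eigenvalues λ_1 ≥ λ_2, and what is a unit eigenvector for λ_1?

Step 1 — characteristic polynomial of 2×2 Sigma:
  det(Sigma - λI) = λ² - trace · λ + det = 0.
  trace = 7 + 11 = 18, det = 7·11 - (5)² = 52.
Step 2 — discriminant:
  Δ = trace² - 4·det = 324 - 208 = 116.
Step 3 — eigenvalues:
  λ = (trace ± √Δ)/2 = (18 ± 10.7703)/2,
  λ_1 = 14.3852,  λ_2 = 3.6148.

Step 4 — unit eigenvector for λ_1: solve (Sigma - λ_1 I)v = 0. First row:
  (7 - 14.3852)·v_x + (5)·v_y = 0, i.e. (-7.3852)·v_x + (5)·v_y = 0,
  so v ∝ (b, λ_1 - a) = (5, 7.3852) = u.
  ||u|| = √((5)² + (7.3852)²) = √(79.5407) ≈ 8.9186,
  v_1 = u/||u|| ≈ (0.5606, 0.8281) (||v_1|| = 1).

λ_1 = 14.3852,  λ_2 = 3.6148;  v_1 ≈ (0.5606, 0.8281)


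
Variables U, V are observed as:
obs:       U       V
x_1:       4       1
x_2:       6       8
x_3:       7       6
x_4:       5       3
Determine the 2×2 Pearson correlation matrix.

Step 1 — column means:
  mean(U) = (4 + 6 + 7 + 5) / 4 = 22/4 = 5.5
  mean(V) = (1 + 8 + 6 + 3) / 4 = 18/4 = 4.5

Step 2 — sample variances and covariances s[i,j] = (1/(n-1)) · Σ_k (x_{k,i} - mean_i) · (x_{k,j} - mean_j), with n-1 = 3:
  s[U,U] = ((-1.5)·(-1.5) + (0.5)·(0.5) + (1.5)·(1.5) + (-0.5)·(-0.5)) / 3 = 5/3 = 1.6667
  s[U,V] = ((-1.5)·(-3.5) + (0.5)·(3.5) + (1.5)·(1.5) + (-0.5)·(-1.5)) / 3 = 10/3 = 3.3333
  s[V,V] = ((-3.5)·(-3.5) + (3.5)·(3.5) + (1.5)·(1.5) + (-1.5)·(-1.5)) / 3 = 29/3 = 9.6667
  Sample standard deviations s_i = √(s[i,i]):
  s(U) = √(1.6667) = 1.291
  s(V) = √(9.6667) = 3.1091

Step 3 — r_{ij} = s_{ij} / (s_i · s_j):
  r[U,U] = 1 (diagonal).
  r[U,V] = 3.3333 / (1.291 · 3.1091) = 3.3333 / 4.0139 = 0.8305
  r[V,V] = 1 (diagonal).

R is symmetric with unit diagonal. Assembling:

R = [[1, 0.8305],
 [0.8305, 1]]


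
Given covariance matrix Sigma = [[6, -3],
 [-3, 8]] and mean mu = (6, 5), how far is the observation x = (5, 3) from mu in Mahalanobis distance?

Step 1 — centre the observation: (x - mu) = (-1, -2).

Step 2 — invert Sigma. det(Sigma) = 6·8 - (-3)² = 39.
  Sigma^{-1} = (1/det) · [[d, -b], [-b, a]] = [[0.2051, 0.0769],
 [0.0769, 0.1538]].

Step 3 — form the quadratic (x - mu)^T · Sigma^{-1} · (x - mu):
  Sigma^{-1} · (x - mu) = (-0.359, -0.3846).
  (x - mu)^T · [Sigma^{-1} · (x - mu)] = (-1)·(-0.359) + (-2)·(-0.3846) = 1.1282.

Step 4 — take square root: d = √(1.1282) ≈ 1.0622.

d(x, mu) = √(1.1282) ≈ 1.0622


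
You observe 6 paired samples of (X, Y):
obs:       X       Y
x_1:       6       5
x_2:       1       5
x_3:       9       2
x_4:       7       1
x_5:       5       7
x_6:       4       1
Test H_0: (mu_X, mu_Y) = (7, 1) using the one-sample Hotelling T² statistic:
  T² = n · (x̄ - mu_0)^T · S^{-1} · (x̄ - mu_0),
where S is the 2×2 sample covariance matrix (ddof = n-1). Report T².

Step 1 — sample mean vector:
  mean(X) = (6 + 1 + 9 + 7 + 5 + 4) / 6 = 32/6 = 5.3333
  mean(Y) = (5 + 5 + 2 + 1 + 7 + 1) / 6 = 21/6 = 3.5
  x̄ = (5.3333, 3.5),  deviation x̄ - mu_0 = (5.3333, 3.5) - (7, 1) = (-1.6667, 2.5).

Step 2 — sample covariance matrix, S[i,j] = (1/(n-1)) · Σ_k (x_{k,i} - mean_i) · (x_{k,j} - mean_j), divisor n-1 = 5:
  S[X,X] = ((0.6667)·(0.6667) + (-4.3333)·(-4.3333) + (3.6667)·(3.6667) + (1.6667)·(1.6667) + (-0.3333)·(-0.3333) + (-1.3333)·(-1.3333)) / 5 = 37.3333/5 = 7.4667
  S[X,Y] = ((0.6667)·(1.5) + (-4.3333)·(1.5) + (3.6667)·(-1.5) + (1.6667)·(-2.5) + (-0.3333)·(3.5) + (-1.3333)·(-2.5)) / 5 = -13/5 = -2.6
  S[Y,Y] = ((1.5)·(1.5) + (1.5)·(1.5) + (-1.5)·(-1.5) + (-2.5)·(-2.5) + (3.5)·(3.5) + (-2.5)·(-2.5)) / 5 = 31.5/5 = 6.3
  S = [[7.4667, -2.6],
 [-2.6, 6.3]].

Step 3 — invert S. det(S) = 7.4667·6.3 - (-2.6)² = 40.28.
  S^{-1} = (1/det) · [[d, -b], [-b, a]] = [[0.1564, 0.0645],
 [0.0645, 0.1854]].

Step 4 — quadratic form (x̄ - mu_0)^T · S^{-1} · (x̄ - mu_0):
  S^{-1} · (x̄ - mu_0) = (-0.0993, 0.3558),
  (x̄ - mu_0)^T · [...] = (-1.6667)·(-0.0993) + (2.5)·(0.3558) = 1.0551.

Step 5 — scale by n: T² = 6 · 1.0551 = 6.3307.

T² ≈ 6.3307


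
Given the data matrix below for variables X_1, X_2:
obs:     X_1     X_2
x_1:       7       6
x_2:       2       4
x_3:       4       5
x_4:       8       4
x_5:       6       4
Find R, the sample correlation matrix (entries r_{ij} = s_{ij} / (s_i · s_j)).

Step 1 — column means:
  mean(X_1) = (7 + 2 + 4 + 8 + 6) / 5 = 27/5 = 5.4
  mean(X_2) = (6 + 4 + 5 + 4 + 4) / 5 = 23/5 = 4.6

Step 2 — sample variances and covariances s[i,j] = (1/(n-1)) · Σ_k (x_{k,i} - mean_i) · (x_{k,j} - mean_j), with n-1 = 4:
  s[X_1,X_1] = ((1.6)·(1.6) + (-3.4)·(-3.4) + (-1.4)·(-1.4) + (2.6)·(2.6) + (0.6)·(0.6)) / 4 = 23.2/4 = 5.8
  s[X_1,X_2] = ((1.6)·(1.4) + (-3.4)·(-0.6) + (-1.4)·(0.4) + (2.6)·(-0.6) + (0.6)·(-0.6)) / 4 = 1.8/4 = 0.45
  s[X_2,X_2] = ((1.4)·(1.4) + (-0.6)·(-0.6) + (0.4)·(0.4) + (-0.6)·(-0.6) + (-0.6)·(-0.6)) / 4 = 3.2/4 = 0.8
  Sample standard deviations s_i = √(s[i,i]):
  s(X_1) = √(5.8) = 2.4083
  s(X_2) = √(0.8) = 0.8944

Step 3 — r_{ij} = s_{ij} / (s_i · s_j):
  r[X_1,X_1] = 1 (diagonal).
  r[X_1,X_2] = 0.45 / (2.4083 · 0.8944) = 0.45 / 2.1541 = 0.2089
  r[X_2,X_2] = 1 (diagonal).

R is symmetric with unit diagonal. Assembling:

R = [[1, 0.2089],
 [0.2089, 1]]
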